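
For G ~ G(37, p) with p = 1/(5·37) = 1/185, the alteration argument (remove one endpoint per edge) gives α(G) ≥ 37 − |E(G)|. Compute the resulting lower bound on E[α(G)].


E[|E(G)|] = C(37, 2)·p = 666 · (1/185) = 18/5.
E[α(G)] ≥ n − E[|E(G)|] = 37 − 18/5 = 167/5.
Numerically: ≈ 33.400000.
(This is only a lower bound; the true E[α(G)] may be larger.)

E[α(G)] ≥ 167/5 ≈ 33.400000.


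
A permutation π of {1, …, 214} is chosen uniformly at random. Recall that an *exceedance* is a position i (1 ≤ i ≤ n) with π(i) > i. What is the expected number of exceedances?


Write X = Σ_{i=1}^{214} X_i, where X_i = 1_{π(i) > i}.
For each fixed i, π(i) is uniform over {1, …, 214} (marginal of a uniform permutation), so P[π(i) > i] = (n − i)/n. Summing: Σ_{i=1}^{214} (n − i)/n = (0 + 1 + … + 213)/214 = 214(214 − 1)/(2·214) = (214 − 1)/2.
Hence E[X] = Σ_{i=1}^{214} (214 − i)/214 = 213/2 ≈ 106.5000.

E[X] = 213/2 = 106.5000.


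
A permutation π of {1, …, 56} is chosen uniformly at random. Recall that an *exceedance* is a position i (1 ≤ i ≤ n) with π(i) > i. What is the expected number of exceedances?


Write X = Σ_{i=1}^{56} X_i, where X_i = 1_{π(i) > i}.
For each fixed i, π(i) is uniform over {1, …, 56} (marginal of a uniform permutation), so P[π(i) > i] = (n − i)/n. Summing: Σ_{i=1}^{56} (n − i)/n = (0 + 1 + … + 55)/56 = 56(56 − 1)/(2·56) = (56 − 1)/2.
Hence E[X] = Σ_{i=1}^{56} (56 − i)/56 = 55/2 ≈ 27.500000.

E[X] = 55/2 = 27.500000.


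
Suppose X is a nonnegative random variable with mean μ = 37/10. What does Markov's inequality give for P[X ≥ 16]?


μ = E[X] = 37/10, a = 16.
Markov: P[X ≥ 16] ≤ μ/a = (37/10)/16 = 37/160.
Numerically: ≈ 0.231.
(Since a = 16 > μ = 3.700, the bound 37/160 is < 1 and informative.)

P[X ≥ 16] ≤ 37/160 ≈ 0.231.


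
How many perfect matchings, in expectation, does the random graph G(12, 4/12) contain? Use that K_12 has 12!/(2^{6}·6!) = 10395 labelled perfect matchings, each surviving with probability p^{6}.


K_12 has 12!/(2^{6}·6!) = 10395 labelled perfect matchings.
For each such perfect matching H, let X_H = 1 if all 6 edges of H are present in G. Then P[X_H = 1] = p^{6} = (1/3)^{6} = 1/729.
Summing the indicators: E[X] = Σ_H E[X_H] = 10395 · p^{6} = 10395 · 1/729 = 385/27.
Numerically: E[X] ≈ 14.3.

E[X] = 10395 · (1/3)^{6} = 385/27 ≈ 14.3.


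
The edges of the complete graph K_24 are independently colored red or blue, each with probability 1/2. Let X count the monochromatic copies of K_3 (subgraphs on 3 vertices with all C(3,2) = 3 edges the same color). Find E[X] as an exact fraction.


Let X = Σ_S X_S over the C(24, 3) = 2024 subsets S of size 3, where X_S = 1 if the K_3 on S is monochromatic.
For a fixed S, the K_3 on S has C(3, 2) = 3 edges. P[all 3 edges red] = (1/2)^3, and likewise for blue, so P[monochromatic] = 2·(1/2)^3 = 2^{1 − 3} = 1/4.
By linearity of expectation: E[X] = C(24, 3) · 2^{1 − 3} = 2024 · 1/4 = 506.
Numerically: E[X] ≈ 506.000000.

E[X] = C(24,3)·2^(1−C(3,2)) = 506 ≈ 506.000000.


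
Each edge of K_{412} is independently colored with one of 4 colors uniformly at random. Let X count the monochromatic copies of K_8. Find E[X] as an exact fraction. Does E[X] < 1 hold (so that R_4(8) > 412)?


E[X] = C(412, 8) · 4^{1 − 28} = 19229204065337145 · 4^{−27} = 19229204065337145/18014398509481984.
As a reduced fraction: E[X] = 19229204065337145/18014398509481984 ≈ 1.0674.
Is E[X] < 1? NO.
Since E[X] ≥ 1, the first-moment bound is inconclusive at n = 412; it does NOT by itself certify R_4(8) > 412.

E[X] = 19229204065337145/18014398509481984 ≈ 1.0674; E[X] ≥ 1; first-moment method inconclusive here.


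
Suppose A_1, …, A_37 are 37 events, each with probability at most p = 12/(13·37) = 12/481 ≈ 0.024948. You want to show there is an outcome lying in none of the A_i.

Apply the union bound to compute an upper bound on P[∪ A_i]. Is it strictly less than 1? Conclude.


Union bound: P[∪_{i=1}^{37} A_i] ≤ Σ_i P[A_i] ≤ 37·p = 37·(12/481) = 12/13.
Numerically: 12/13 ≈ 0.923077.
Is 12/13 < 1? YES.
Since P[∪ A_i] ≤ 12/13 < 1, the complement has P[∩ A_i^c] ≥ 1 − 12/13 = 1/13 > 0, so some outcome avoids every A_i.

37·p = 12/13 ≈ 0.923077; existence CERTIFIED by the union bound.


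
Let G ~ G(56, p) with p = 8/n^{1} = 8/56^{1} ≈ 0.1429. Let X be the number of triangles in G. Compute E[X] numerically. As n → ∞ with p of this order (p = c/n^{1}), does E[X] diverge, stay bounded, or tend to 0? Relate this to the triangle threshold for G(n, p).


Number of potential triangles: C(56, 3) = 27720.
Each occurs with probability p³ ≈ (0.1429)³ ≈ 2.915452e-03.
By linearity: E[X] = C(56, 3)·p³ ≈ 27720 · 2.915452e-03 ≈ 80.8163.
Here α = 1, so p = 8/n is exactly at the triangle threshold p ~ 1/n. Asymptotically E[X] → c³/6 = 8³/6 = 256/3 ≈ 85.3333, a bounded constant. In this regime the triangle count is asymptotically Poisson(c³/6).

E[X] ≈ 80.8163; in regime p = Θ(1/n^{1}) E[X] stays bounded (at the triangle threshold p ~ 1/n).


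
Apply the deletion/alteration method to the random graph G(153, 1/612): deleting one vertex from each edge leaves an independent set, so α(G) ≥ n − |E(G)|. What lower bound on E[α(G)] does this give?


E[|E(G)|] = C(153, 2)·p = 11628 · (1/612) = 19.
E[α(G)] ≥ n − E[|E(G)|] = 153 − 19 = 134.
Numerically: ≈ 134.000000.
(This is only a lower bound; the true E[α(G)] may be larger.)

E[α(G)] ≥ 134 ≈ 134.000000.


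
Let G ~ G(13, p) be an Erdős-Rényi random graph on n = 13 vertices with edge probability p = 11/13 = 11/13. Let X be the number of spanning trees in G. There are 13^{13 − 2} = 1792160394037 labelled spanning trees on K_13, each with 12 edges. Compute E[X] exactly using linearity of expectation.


K_13 has 13^{13 − 2} = 1792160394037 labelled spanning trees.
For each such spanning tree H, let X_H = 1 if all 12 edges of H are present in G. Then P[X_H = 1] = p^{12} = (11/13)^{12} = 3138428376721/23298085122481.
Summing the indicators: E[X] = Σ_H E[X_H] = 1792160394037 · p^{12} = 1792160394037 · 3138428376721/23298085122481 = 3138428376721/13.
Numerically: E[X] ≈ 2.4142e+11.

E[X] = 1792160394037 · (11/13)^{12} = 3138428376721/13 ≈ 2.4142e+11.


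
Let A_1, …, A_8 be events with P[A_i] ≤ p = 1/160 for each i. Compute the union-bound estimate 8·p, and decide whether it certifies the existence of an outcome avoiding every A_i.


Union bound: P[∪_{i=1}^{8} A_i] ≤ Σ_i P[A_i] ≤ 8·p = 8·(1/160) = 1/20.
Numerically: 1/20 ≈ 0.0500.
Is 1/20 < 1? YES.
Since P[∪ A_i] ≤ 1/20 < 1, the complement has P[∩ A_i^c] ≥ 1 − 1/20 = 19/20 > 0, so some outcome avoids every A_i.

8·p = 1/20 ≈ 0.0500; existence CERTIFIED by the union bound.


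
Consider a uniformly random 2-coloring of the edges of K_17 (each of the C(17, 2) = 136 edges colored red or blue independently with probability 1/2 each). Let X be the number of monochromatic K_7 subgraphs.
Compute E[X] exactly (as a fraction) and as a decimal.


Let X = Σ_S X_S over the C(17, 7) = 19448 subsets S of size 7, where X_S = 1 if the K_7 on S is monochromatic.
For a fixed S, the K_7 on S has C(7, 2) = 21 edges. P[all 21 edges red] = (1/2)^21, and likewise for blue, so P[monochromatic] = 2·(1/2)^21 = 2^{1 − 21} = 1/1048576.
By linearity of expectation: E[X] = C(17, 7) · 2^{1 − 21} = 19448 · 1/1048576 = 2431/131072.
Numerically: E[X] ≈ 0.0185.

E[X] = C(17,7)·2^(1−C(7,2)) = 2431/131072 ≈ 0.0185.


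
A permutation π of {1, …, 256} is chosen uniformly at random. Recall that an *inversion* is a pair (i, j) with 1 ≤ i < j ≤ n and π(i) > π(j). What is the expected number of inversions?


Write X = Σ X_I over the C(256, 2) = 32640 pairs i < j, with X_I the indicator of one inversion.
There are 32640 indicators.
For each fixed pair i < j, the values π(i) and π(j) are two distinct elements of {1, …, 256} in uniformly random order; by symmetry P[π(i) > π(j)] = 1/2.
By linearity: E[X] = 32640 · (1/2) = C(256, 2) · (1/2) = 32640/2 = 16320 ≈ 16320.0000.

E[X] = 16320 = 16320.0000.


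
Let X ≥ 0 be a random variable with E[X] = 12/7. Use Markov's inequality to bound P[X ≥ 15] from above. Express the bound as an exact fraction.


μ = E[X] = 12/7, a = 15.
Markov: P[X ≥ 15] ≤ μ/a = (12/7)/15 = 4/35.
Numerically: ≈ 0.1143.
(Since a = 15 > μ = 1.7143, the bound 4/35 is < 1 and informative.)

P[X ≥ 15] ≤ 4/35 ≈ 0.1143.


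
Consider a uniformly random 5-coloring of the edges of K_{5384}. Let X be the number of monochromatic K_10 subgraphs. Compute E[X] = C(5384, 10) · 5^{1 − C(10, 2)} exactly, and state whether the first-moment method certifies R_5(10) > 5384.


E[X] = C(5384, 10) · 5^{1 − 45} = 5593137120741932124090737609600 · 5^{−44} = 5593137120741932124090737609600/5684341886080801486968994140625.
As a reduced fraction: E[X] = 223725484829677284963629504384/227373675443232059478759765625 ≈ 0.983955.
Is E[X] < 1? YES.
Since E[X] < 1, there exists a 5-coloring of K_{5384} with no monochromatic K_10; hence R_5(10) > 5384.

E[X] = 223725484829677284963629504384/227373675443232059478759765625 ≈ 0.983955; E[X] < 1, so R_5(10) > 5384.


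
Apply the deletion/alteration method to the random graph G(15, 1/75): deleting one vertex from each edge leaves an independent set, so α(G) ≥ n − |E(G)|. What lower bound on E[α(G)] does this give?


E[|E(G)|] = C(15, 2)·p = 105 · (1/75) = 7/5.
E[α(G)] ≥ n − E[|E(G)|] = 15 − 7/5 = 68/5.
Numerically: ≈ 13.600000.
(This is only a lower bound; the true E[α(G)] may be larger.)

E[α(G)] ≥ 68/5 ≈ 13.600000.


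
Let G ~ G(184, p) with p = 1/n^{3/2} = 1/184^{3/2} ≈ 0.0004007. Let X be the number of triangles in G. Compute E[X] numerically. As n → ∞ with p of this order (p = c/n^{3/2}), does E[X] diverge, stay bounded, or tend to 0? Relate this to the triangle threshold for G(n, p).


Number of potential triangles: C(184, 3) = 1021384.
Each occurs with probability p³ ≈ (0.0004007)³ ≈ 6.431611e-11.
By linearity: E[X] = C(184, 3)·p³ ≈ 1021384 · 6.431611e-11 ≈ 0.0001.
Since α = 3/2 > 1, p = c/n^{3/2} = o(1/n) is below the triangle threshold p ~ 1/n. Asymptotically E[X] ~ (c³/6)·n^{3(1−α)} = (1³/6)·n^{-1.5} → 0, so by Markov's inequality G has no triangles w.h.p.

E[X] ≈ 0.0001; in regime p = Θ(1/n^{3/2}) E[X] tends to 0 (below the triangle threshold p ~ 1/n).


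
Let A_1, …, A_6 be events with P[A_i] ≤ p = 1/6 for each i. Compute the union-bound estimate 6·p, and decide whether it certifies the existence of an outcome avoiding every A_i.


Union bound: P[∪_{i=1}^{6} A_i] ≤ Σ_i P[A_i] ≤ 6·p = 6·(1/6) = 1.
Numerically: 1 ≈ 1.000000.
Is 1 < 1? NO.
Since the bound 1 is ≥ 1, the union bound is uninformative here; it does NOT by itself certify existence.

6·p = 1 ≈ 1.000000; existence NOT certified by the union bound.


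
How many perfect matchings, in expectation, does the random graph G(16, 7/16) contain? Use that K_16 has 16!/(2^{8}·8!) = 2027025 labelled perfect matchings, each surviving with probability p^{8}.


K_16 has 16!/(2^{8}·8!) = 2027025 labelled perfect matchings.
For each such perfect matching H, let X_H = 1 if all 8 edges of H are present in G. Then P[X_H = 1] = p^{8} = (7/16)^{8} = 5764801/4294967296.
By linearity: E[X] = Σ_H E[X_H] = 2027025 · p^{8} = 2027025 · 5764801/4294967296 = 11685395747025/4294967296.
Numerically: E[X] ≈ 2.72e+03.

E[X] = 2027025 · (7/16)^{8} = 11685395747025/4294967296 ≈ 2.72e+03.


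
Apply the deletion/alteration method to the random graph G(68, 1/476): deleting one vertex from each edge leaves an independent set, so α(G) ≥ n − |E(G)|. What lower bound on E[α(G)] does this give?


E[|E(G)|] = C(68, 2)·p = 2278 · (1/476) = 67/14.
E[α(G)] ≥ n − E[|E(G)|] = 68 − 67/14 = 885/14.
Numerically: ≈ 63.2143.
(This is only a lower bound; the true E[α(G)] may be larger.)

E[α(G)] ≥ 885/14 ≈ 63.2143.


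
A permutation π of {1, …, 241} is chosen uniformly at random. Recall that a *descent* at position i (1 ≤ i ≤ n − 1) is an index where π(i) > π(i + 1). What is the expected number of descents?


Write X = Σ X_I over i = 1, …, 240, with X_I the indicator of one descent.
There are 240 indicators.
For each fixed i, the pair (π(i), π(i+1)) is a uniformly random ordered pair of distinct values from {1, …, 241}; by symmetry P[π(i) > π(i+1)] = 1/2.
By linearity: E[X] = 240 · (1/2) = (241 − 1) · (1/2) = 120 ≈ 120.000.

E[X] = 120 = 120.000.


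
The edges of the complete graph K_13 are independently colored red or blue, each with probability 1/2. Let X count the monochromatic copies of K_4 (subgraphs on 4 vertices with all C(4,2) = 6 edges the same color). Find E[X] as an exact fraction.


Let X = Σ_S X_S over the C(13, 4) = 715 subsets S of size 4, where X_S = 1 if the K_4 on S is monochromatic.
For a fixed S, the K_4 on S has C(4, 2) = 6 edges. P[all 6 edges red] = (1/2)^6, and likewise for blue, so P[monochromatic] = 2·(1/2)^6 = 2^{1 − 6} = 1/32.
By linearity: E[X] = C(13, 4) · 2^{1 − 6} = 715 · 1/32 = 715/32.
Numerically: E[X] ≈ 22.344.

E[X] = C(13,4)·2^(1−C(4,2)) = 715/32 ≈ 22.344.


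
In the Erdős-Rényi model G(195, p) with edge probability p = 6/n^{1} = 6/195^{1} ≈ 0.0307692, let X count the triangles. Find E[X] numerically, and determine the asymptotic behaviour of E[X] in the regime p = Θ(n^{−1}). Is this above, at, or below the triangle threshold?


Number of potential triangles: C(195, 3) = 1216865.
Each occurs with probability p³ ≈ (0.0307692)³ ≈ 2.91306327e-05.
By linearity: E[X] = C(195, 3)·p³ ≈ 1216865 · 2.91306327e-05 ≈ 35.448047.
Here α = 1, so p = 6/n is exactly at the triangle threshold p ~ 1/n. Asymptotically E[X] → c³/6 = 6³/6 = 36 ≈ 36.000000, a bounded constant. In this regime the triangle count is asymptotically Poisson(c³/6).

E[X] ≈ 35.448047; in regime p = Θ(1/n^{1}) E[X] stays bounded (at the triangle threshold p ~ 1/n).


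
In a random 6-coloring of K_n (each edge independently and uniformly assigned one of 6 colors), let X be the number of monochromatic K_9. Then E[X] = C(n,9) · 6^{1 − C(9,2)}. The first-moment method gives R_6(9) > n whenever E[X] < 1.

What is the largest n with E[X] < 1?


We need C(n, 9) · 6^{1 − 36} < 1, i.e. C(n, 9) < 6^{36 − 1} = 1719070799748422591028658176.
Check values of n near the boundary:
  n = 4406: C(4406, 9) = 1710356485221788389505285700; 1710356485221788389505285700 < 1719070799748422591028658176? YES
  n = 4407: C(4407, 9) = 1713856532599459170657070050; 1713856532599459170657070050 < 1719070799748422591028658176? YES
  n = 4408: C(4408, 9) = 1717362945146264156457459600; 1717362945146264156457459600 < 1719070799748422591028658176? YES
  n = 4409: C(4409, 9) = 1720875732988608787686577131; 1720875732988608787686577131 < 1719070799748422591028658176? NO
The largest n with C(n, 9) < 1719070799748422591028658176 is n = 4408 (where E[X] = 35778394690547169926197075/35813974994758803979763712 ≈ 0.999). Hence R_6(9) > 4408, i.e. R_6(9) ≥ 4409.

Largest n = 4408; hence R_6(9) > 4408.


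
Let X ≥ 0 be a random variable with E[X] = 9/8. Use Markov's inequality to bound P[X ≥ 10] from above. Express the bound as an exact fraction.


μ = E[X] = 9/8, a = 10.
Markov: P[X ≥ 10] ≤ μ/a = (9/8)/10 = 9/80.
Numerically: ≈ 0.113.
(Since a = 10 > μ = 1.125, the bound 9/80 is < 1 and informative.)

P[X ≥ 10] ≤ 9/80 ≈ 0.113.


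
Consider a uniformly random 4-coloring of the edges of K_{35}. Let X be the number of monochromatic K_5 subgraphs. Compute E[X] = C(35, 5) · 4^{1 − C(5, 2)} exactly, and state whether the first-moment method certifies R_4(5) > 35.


E[X] = C(35, 5) · 4^{1 − 10} = 324632 · 4^{−9} = 324632/262144.
As a reduced fraction: E[X] = 40579/32768 ≈ 1.2383728.
Is E[X] < 1? NO.
Since E[X] ≥ 1, the first-moment bound is inconclusive at n = 35; it does NOT by itself certify R_4(5) > 35.

E[X] = 40579/32768 ≈ 1.2383728; E[X] ≥ 1; first-moment method inconclusive here.


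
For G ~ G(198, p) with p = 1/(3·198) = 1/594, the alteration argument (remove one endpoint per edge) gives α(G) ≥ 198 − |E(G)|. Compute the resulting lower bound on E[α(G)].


E[|E(G)|] = C(198, 2)·p = 19503 · (1/594) = 197/6.
E[α(G)] ≥ n − E[|E(G)|] = 198 − 197/6 = 991/6.
Numerically: ≈ 165.1667.
(This is only a lower bound; the true E[α(G)] may be larger.)

E[α(G)] ≥ 991/6 ≈ 165.1667.


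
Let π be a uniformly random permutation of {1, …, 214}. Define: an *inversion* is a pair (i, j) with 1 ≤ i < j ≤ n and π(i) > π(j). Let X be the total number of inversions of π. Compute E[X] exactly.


Write X = Σ X_I over the C(214, 2) = 22791 pairs i < j, with X_I the indicator of one inversion.
There are 22791 indicators.
For each fixed pair i < j, the values π(i) and π(j) are two distinct elements of {1, …, 214} in uniformly random order; by symmetry P[π(i) > π(j)] = 1/2.
By linearity: E[X] = 22791 · (1/2) = C(214, 2) · (1/2) = 22791/2 = 22791/2 ≈ 11395.50000.

E[X] = 22791/2 = 11395.50000.


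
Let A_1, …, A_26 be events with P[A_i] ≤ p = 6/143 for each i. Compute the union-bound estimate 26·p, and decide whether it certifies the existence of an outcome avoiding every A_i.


Union bound: P[∪_{i=1}^{26} A_i] ≤ Σ_i P[A_i] ≤ 26·p = 26·(6/143) = 12/11.
Numerically: 12/11 ≈ 1.091.
Is 12/11 < 1? NO.
Since the bound 12/11 is ≥ 1, the union bound is uninformative here; it does NOT by itself certify existence.

26·p = 12/11 ≈ 1.091; existence NOT certified by the union bound.


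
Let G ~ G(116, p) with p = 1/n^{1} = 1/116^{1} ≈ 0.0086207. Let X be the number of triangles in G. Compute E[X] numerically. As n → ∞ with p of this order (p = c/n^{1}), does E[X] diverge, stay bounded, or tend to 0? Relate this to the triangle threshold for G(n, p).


Number of potential triangles: C(116, 3) = 253460.
Each occurs with probability p³ ≈ (0.0086207)³ ≈ 6.4065767e-07.
By linearity: E[X] = C(116, 3)·p³ ≈ 253460 · 6.4065767e-07 ≈ 0.16238.
Here α = 1, so p = 1/n is exactly at the triangle threshold p ~ 1/n. Asymptotically E[X] → c³/6 = 1³/6 = 1/6 ≈ 0.16667, a bounded constant. In this regime the triangle count is asymptotically Poisson(c³/6).

E[X] ≈ 0.16238; in regime p = Θ(1/n^{1}) E[X] stays bounded (at the triangle threshold p ~ 1/n).


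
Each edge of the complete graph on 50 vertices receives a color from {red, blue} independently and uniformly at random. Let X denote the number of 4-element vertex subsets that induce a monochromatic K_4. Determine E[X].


Let X = Σ_S X_S over the C(50, 4) = 230300 subsets S of size 4, where X_S = 1 if the K_4 on S is monochromatic.
For a fixed S, the K_4 on S has C(4, 2) = 6 edges. P[all 6 edges red] = (1/2)^6, and likewise for blue, so P[monochromatic] = 2·(1/2)^6 = 2^{1 − 6} = 1/32.
By linearity of expectation: E[X] = C(50, 4) · 2^{1 − 6} = 230300 · 1/32 = 57575/8.
Numerically: E[X] ≈ 7196.875000.

E[X] = C(50,4)·2^(1−C(4,2)) = 57575/8 ≈ 7196.875000.


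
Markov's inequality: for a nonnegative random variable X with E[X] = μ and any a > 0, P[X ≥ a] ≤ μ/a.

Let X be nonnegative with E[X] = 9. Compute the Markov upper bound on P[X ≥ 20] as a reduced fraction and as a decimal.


μ = E[X] = 9, a = 20.
Markov: P[X ≥ 20] ≤ μ/a = (9)/20 = 9/20.
Numerically: ≈ 0.450000.
(Since a = 20 > μ = 9.000000, the bound 9/20 is < 1 and informative.)

P[X ≥ 20] ≤ 9/20 ≈ 0.450000.


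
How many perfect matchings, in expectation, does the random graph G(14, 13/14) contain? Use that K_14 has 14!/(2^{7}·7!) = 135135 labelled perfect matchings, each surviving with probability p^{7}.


K_14 has 14!/(2^{7}·7!) = 135135 labelled perfect matchings.
For each such perfect matching H, let X_H = 1 if all 7 edges of H are present in G. Then P[X_H = 1] = p^{7} = (13/14)^{7} = 62748517/105413504.
By linearity of expectation: E[X] = Σ_H E[X_H] = 135135 · p^{7} = 135135 · 62748517/105413504 = 1211360120685/15059072.
Numerically: E[X] ≈ 8.044e+04.

E[X] = 135135 · (13/14)^{7} = 1211360120685/15059072 ≈ 8.044e+04.


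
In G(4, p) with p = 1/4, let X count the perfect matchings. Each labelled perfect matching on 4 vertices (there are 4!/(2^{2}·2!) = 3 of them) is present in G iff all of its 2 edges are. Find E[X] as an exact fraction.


K_4 has 4!/(2^{2}·2!) = 3 labelled perfect matchings.
For each such perfect matching H, let X_H = 1 if all 2 edges of H are present in G. Then P[X_H = 1] = p^{2} = (1/4)^{2} = 1/16.
By linearity of expectation: E[X] = Σ_H E[X_H] = 3 · p^{2} = 3 · 1/16 = 3/16.
Numerically: E[X] ≈ 0.1875.

E[X] = 3 · (1/4)^{2} = 3/16 ≈ 0.1875.


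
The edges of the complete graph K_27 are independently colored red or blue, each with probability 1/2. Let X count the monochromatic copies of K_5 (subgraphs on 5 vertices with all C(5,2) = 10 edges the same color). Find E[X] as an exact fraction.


Let X = Σ_S X_S over the C(27, 5) = 80730 subsets S of size 5, where X_S = 1 if the K_5 on S is monochromatic.
For a fixed S, the K_5 on S has C(5, 2) = 10 edges. P[all 10 edges red] = (1/2)^10, and likewise for blue, so P[monochromatic] = 2·(1/2)^10 = 2^{1 − 10} = 1/512.
By linearity: E[X] = C(27, 5) · 2^{1 − 10} = 80730 · 1/512 = 40365/256.
Numerically: E[X] ≈ 157.6758.

E[X] = C(27,5)·2^(1−C(5,2)) = 40365/256 ≈ 157.6758.


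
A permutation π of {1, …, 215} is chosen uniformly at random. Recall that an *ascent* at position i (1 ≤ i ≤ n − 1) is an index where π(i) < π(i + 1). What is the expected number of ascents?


Write X = Σ X_I over i = 1, …, 214, with X_I the indicator of one ascent.
There are 214 indicators.
For each fixed i, the pair (π(i), π(i+1)) is a uniformly random ordered pair of distinct values from {1, …, 215}; by symmetry P[π(i) < π(i+1)] = 1/2.
By linearity: E[X] = 214 · (1/2) = (215 − 1) · (1/2) = 107 ≈ 107.00000.

E[X] = 107 = 107.00000.


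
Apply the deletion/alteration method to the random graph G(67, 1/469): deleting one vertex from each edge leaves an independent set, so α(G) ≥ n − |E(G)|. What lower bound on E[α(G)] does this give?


E[|E(G)|] = C(67, 2)·p = 2211 · (1/469) = 33/7.
E[α(G)] ≥ n − E[|E(G)|] = 67 − 33/7 = 436/7.
Numerically: ≈ 62.28571.
(This is only a lower bound; the true E[α(G)] may be larger.)

E[α(G)] ≥ 436/7 ≈ 62.28571.


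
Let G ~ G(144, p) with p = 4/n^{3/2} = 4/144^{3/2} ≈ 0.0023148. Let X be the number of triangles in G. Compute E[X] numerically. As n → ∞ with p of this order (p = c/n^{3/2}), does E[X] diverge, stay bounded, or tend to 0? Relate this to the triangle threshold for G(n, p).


Number of potential triangles: C(144, 3) = 487344.
Each occurs with probability p³ ≈ (0.0023148)³ ≈ 1.2403629e-08.
By linearity: E[X] = C(144, 3)·p³ ≈ 487344 · 1.2403629e-08 ≈ 0.00604.
Since α = 3/2 > 1, p = c/n^{3/2} = o(1/n) is below the triangle threshold p ~ 1/n. Asymptotically E[X] ~ (c³/6)·n^{3(1−α)} = (4³/6)·n^{-1.5} → 0, so by Markov's inequality G has no triangles w.h.p.

E[X] ≈ 0.00604; in regime p = Θ(1/n^{3/2}) E[X] tends to 0 (below the triangle threshold p ~ 1/n).


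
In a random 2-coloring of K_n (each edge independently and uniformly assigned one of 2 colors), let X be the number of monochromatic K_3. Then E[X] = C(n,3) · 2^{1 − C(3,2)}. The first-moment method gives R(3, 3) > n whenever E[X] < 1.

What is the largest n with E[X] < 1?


We need C(n, 3) · 2^{1 − 3} < 1, i.e. C(n, 3) < 2^{3 − 1} = 4.
Check values of n near the boundary:
  n = 3: C(3, 3) = 1; 1 < 4? YES
  n = 4: C(4, 3) = 4; 4 < 4? NO
  n = 5: C(5, 3) = 10; 10 < 4? NO
The largest n with C(n, 3) < 4 is n = 3 (where E[X] = 1/4 ≈ 0.250). Hence R(3, 3) > 3, i.e. R(3, 3) ≥ 4.

Largest n = 3; hence R(3, 3) > 3.


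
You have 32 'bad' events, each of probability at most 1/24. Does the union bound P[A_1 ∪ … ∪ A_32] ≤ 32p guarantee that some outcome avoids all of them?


Union bound: P[∪_{i=1}^{32} A_i] ≤ Σ_i P[A_i] ≤ 32·p = 32·(1/24) = 4/3.
Numerically: 4/3 ≈ 1.333333.
Is 4/3 < 1? NO.
Since the bound 4/3 is ≥ 1, the union bound is uninformative here; it does NOT by itself certify existence.

32·p = 4/3 ≈ 1.333333; existence NOT certified by the union bound.


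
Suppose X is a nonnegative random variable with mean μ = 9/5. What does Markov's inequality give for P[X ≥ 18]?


μ = E[X] = 9/5, a = 18.
Markov: P[X ≥ 18] ≤ μ/a = (9/5)/18 = 1/10.
Numerically: ≈ 0.1000.
(Since a = 18 > μ = 1.8000, the bound 1/10 is < 1 and informative.)

P[X ≥ 18] ≤ 1/10 ≈ 0.1000.


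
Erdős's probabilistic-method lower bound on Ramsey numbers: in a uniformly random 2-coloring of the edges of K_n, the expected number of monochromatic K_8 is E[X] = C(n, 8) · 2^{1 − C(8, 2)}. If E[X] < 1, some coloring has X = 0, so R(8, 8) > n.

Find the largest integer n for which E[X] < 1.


We need C(n, 8) · 2^{1 − 28} < 1, i.e. C(n, 8) < 2^{28 − 1} = 134217728.
Check values of n near the boundary:
  n = 39: C(39, 8) = 61523748; 61523748 < 134217728? YES
  n = 40: C(40, 8) = 76904685; 76904685 < 134217728? YES
  n = 41: C(41, 8) = 95548245; 95548245 < 134217728? YES
  n = 42: C(42, 8) = 118030185; 118030185 < 134217728? YES
  n = 43: C(43, 8) = 145008513; 145008513 < 134217728? NO
  n = 44: C(44, 8) = 177232627; 177232627 < 134217728? NO
  n = 45: C(45, 8) = 215553195; 215553195 < 134217728? NO
The largest n with C(n, 8) < 134217728 is n = 42 (where E[X] = 118030185/134217728 ≈ 0.879). Hence R(8, 8) > 42, i.e. R(8, 8) ≥ 43.

Largest n = 42; hence R(8, 8) > 42.


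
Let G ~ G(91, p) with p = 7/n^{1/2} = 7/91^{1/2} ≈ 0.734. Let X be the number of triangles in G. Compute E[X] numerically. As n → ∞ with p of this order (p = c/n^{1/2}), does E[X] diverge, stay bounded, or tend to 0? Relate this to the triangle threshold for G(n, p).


Number of potential triangles: C(91, 3) = 121485.
Each occurs with probability p³ ≈ (0.734)³ ≈ 3.95123e-01.
By linearity: E[X] = C(91, 3)·p³ ≈ 121485 · 3.95123e-01 ≈ 48001.487.
Since α = 1/2 < 1, p = c/n^{1/2} ≫ 1/n is above the triangle threshold p ~ 1/n. Asymptotically E[X] ~ (c³/6)·n^{3(1−α)} = (7³/6)·n^{1.5} → ∞; triangles are abundant w.h.p.

E[X] ≈ 48001.487; in regime p = Θ(1/n^{1/2}) E[X] diverges (above the triangle threshold p ~ 1/n).


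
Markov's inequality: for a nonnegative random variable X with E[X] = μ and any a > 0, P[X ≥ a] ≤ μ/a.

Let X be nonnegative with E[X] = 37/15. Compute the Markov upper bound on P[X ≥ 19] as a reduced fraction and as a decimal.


μ = E[X] = 37/15, a = 19.
Markov: P[X ≥ 19] ≤ μ/a = (37/15)/19 = 37/285.
Numerically: ≈ 0.1298.
(Since a = 19 > μ = 2.4667, the bound 37/285 is < 1 and informative.)

P[X ≥ 19] ≤ 37/285 ≈ 0.1298.


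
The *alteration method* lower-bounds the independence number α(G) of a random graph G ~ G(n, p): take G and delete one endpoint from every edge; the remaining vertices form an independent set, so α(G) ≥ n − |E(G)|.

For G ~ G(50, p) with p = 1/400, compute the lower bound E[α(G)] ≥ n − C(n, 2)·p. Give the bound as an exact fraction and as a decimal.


E[|E(G)|] = C(50, 2)·p = 1225 · (1/400) = 49/16.
E[α(G)] ≥ n − E[|E(G)|] = 50 − 49/16 = 751/16.
Numerically: ≈ 46.938.
(This is only a lower bound; the true E[α(G)] may be larger.)

E[α(G)] ≥ 751/16 ≈ 46.938.


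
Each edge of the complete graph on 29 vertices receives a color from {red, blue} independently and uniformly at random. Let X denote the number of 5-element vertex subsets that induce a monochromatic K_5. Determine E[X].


Let X = Σ_S X_S over the C(29, 5) = 118755 subsets S of size 5, where X_S = 1 if the K_5 on S is monochromatic.
For a fixed S, the K_5 on S has C(5, 2) = 10 edges. P[all 10 edges red] = (1/2)^10, and likewise for blue, so P[monochromatic] = 2·(1/2)^10 = 2^{1 − 10} = 1/512.
Summing: E[X] = C(29, 5) · 2^{1 − 10} = 118755 · 1/512 = 118755/512.
Numerically: E[X] ≈ 231.9434.

E[X] = C(29,5)·2^(1−C(5,2)) = 118755/512 ≈ 231.9434.


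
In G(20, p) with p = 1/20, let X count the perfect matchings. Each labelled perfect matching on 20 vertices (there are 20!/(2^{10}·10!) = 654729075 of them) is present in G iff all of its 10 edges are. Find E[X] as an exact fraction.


K_20 has 20!/(2^{10}·10!) = 654729075 labelled perfect matchings.
For each such perfect matching H, let X_H = 1 if all 10 edges of H are present in G. Then P[X_H = 1] = p^{10} = (1/20)^{10} = 1/10240000000000.
Summing the indicators: E[X] = Σ_H E[X_H] = 654729075 · p^{10} = 654729075 · 1/10240000000000 = 26189163/409600000000.
Numerically: E[X] ≈ 6.3938e-05.

E[X] = 654729075 · (1/20)^{10} = 26189163/409600000000 ≈ 6.3938e-05.


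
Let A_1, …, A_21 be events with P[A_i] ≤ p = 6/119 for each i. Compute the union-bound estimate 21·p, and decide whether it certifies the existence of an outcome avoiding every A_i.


Union bound: P[∪_{i=1}^{21} A_i] ≤ Σ_i P[A_i] ≤ 21·p = 21·(6/119) = 18/17.
Numerically: 18/17 ≈ 1.0588235.
Is 18/17 < 1? NO.
Since the bound 18/17 is ≥ 1, the union bound is uninformative here; it does NOT by itself certify existence.

21·p = 18/17 ≈ 1.0588235; existence NOT certified by the union bound.


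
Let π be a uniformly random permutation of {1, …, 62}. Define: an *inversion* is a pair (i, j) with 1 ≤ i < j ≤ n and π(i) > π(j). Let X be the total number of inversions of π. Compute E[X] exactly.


Write X = Σ X_I over the C(62, 2) = 1891 pairs i < j, with X_I the indicator of one inversion.
There are 1891 indicators.
For each fixed pair i < j, the values π(i) and π(j) are two distinct elements of {1, …, 62} in uniformly random order; by symmetry P[π(i) > π(j)] = 1/2.
By linearity: E[X] = 1891 · (1/2) = C(62, 2) · (1/2) = 1891/2 = 1891/2 ≈ 945.500.

E[X] = 1891/2 = 945.500.


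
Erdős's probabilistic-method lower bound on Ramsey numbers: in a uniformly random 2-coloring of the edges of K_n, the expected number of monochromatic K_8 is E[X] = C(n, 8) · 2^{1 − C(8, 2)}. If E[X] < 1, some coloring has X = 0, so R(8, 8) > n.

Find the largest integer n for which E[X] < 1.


We need C(n, 8) · 2^{1 − 28} < 1, i.e. C(n, 8) < 2^{28 − 1} = 134217728.
Check values of n near the boundary:
  n = 37: C(37, 8) = 38608020; 38608020 < 134217728? YES
  n = 38: C(38, 8) = 48903492; 48903492 < 134217728? YES
  n = 39: C(39, 8) = 61523748; 61523748 < 134217728? YES
  n = 40: C(40, 8) = 76904685; 76904685 < 134217728? YES
  n = 41: C(41, 8) = 95548245; 95548245 < 134217728? YES
  n = 42: C(42, 8) = 118030185; 118030185 < 134217728? YES
  n = 43: C(43, 8) = 145008513; 145008513 < 134217728? NO
  n = 44: C(44, 8) = 177232627; 177232627 < 134217728? NO
  n = 45: C(45, 8) = 215553195; 215553195 < 134217728? NO
The largest n with C(n, 8) < 134217728 is n = 42 (where E[X] = 118030185/134217728 ≈ 0.8793934). Hence R(8, 8) > 42, i.e. R(8, 8) ≥ 43.

Largest n = 42; hence R(8, 8) > 42.


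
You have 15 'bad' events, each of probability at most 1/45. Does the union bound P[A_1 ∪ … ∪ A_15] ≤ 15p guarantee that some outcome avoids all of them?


Union bound: P[∪_{i=1}^{15} A_i] ≤ Σ_i P[A_i] ≤ 15·p = 15·(1/45) = 1/3.
Numerically: 1/3 ≈ 0.3333333.
Is 1/3 < 1? YES.
Since P[∪ A_i] ≤ 1/3 < 1, the complement has P[∩ A_i^c] ≥ 1 − 1/3 = 2/3 > 0, so some outcome avoids every A_i.

15·p = 1/3 ≈ 0.3333333; existence CERTIFIED by the union bound.


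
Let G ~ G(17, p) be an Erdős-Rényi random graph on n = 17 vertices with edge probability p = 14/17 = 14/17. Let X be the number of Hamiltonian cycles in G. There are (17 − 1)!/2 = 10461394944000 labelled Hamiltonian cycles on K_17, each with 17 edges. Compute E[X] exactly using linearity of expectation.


K_17 has (17 − 1)!/2 = 10461394944000 labelled Hamiltonian cycles.
For each such Hamiltonian cycle H, let X_H = 1 if all 17 edges of H are present in G. Then P[X_H = 1] = p^{17} = (14/17)^{17} = 30491346729331195904/827240261886336764177.
By linearity: E[X] = Σ_H E[X_H] = 10461394944000 · p^{17} = 10461394944000 · 30491346729331195904/827240261886336764177 = 318982020509976309331579109376000/827240261886336764177.
Numerically: E[X] ≈ 3.85598e+11.

E[X] = 10461394944000 · (14/17)^{17} = 318982020509976309331579109376000/827240261886336764177 ≈ 3.85598e+11.


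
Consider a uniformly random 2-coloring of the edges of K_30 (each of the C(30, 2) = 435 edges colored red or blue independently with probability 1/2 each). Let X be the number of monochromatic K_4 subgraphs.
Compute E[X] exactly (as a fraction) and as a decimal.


Let X = Σ_S X_S over the C(30, 4) = 27405 subsets S of size 4, where X_S = 1 if the K_4 on S is monochromatic.
For a fixed S, the K_4 on S has C(4, 2) = 6 edges. P[all 6 edges red] = (1/2)^6, and likewise for blue, so P[monochromatic] = 2·(1/2)^6 = 2^{1 − 6} = 1/32.
By linearity of expectation: E[X] = C(30, 4) · 2^{1 − 6} = 27405 · 1/32 = 27405/32.
Numerically: E[X] ≈ 856.406250.

E[X] = C(30,4)·2^(1−C(4,2)) = 27405/32 ≈ 856.406250.


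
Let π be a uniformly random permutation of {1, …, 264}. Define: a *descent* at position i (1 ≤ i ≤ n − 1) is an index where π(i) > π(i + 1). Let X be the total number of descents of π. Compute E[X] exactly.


Write X = Σ X_I over i = 1, …, 263, with X_I the indicator of one descent.
There are 263 indicators.
For each fixed i, the pair (π(i), π(i+1)) is a uniformly random ordered pair of distinct values from {1, …, 264}; by symmetry P[π(i) > π(i+1)] = 1/2.
By linearity: E[X] = 263 · (1/2) = (264 − 1) · (1/2) = 263/2 ≈ 131.500.

E[X] = 263/2 = 131.500.


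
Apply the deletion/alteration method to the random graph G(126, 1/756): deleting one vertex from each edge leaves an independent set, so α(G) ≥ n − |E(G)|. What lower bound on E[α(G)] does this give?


E[|E(G)|] = C(126, 2)·p = 7875 · (1/756) = 125/12.
E[α(G)] ≥ n − E[|E(G)|] = 126 − 125/12 = 1387/12.
Numerically: ≈ 115.583.
(This is only a lower bound; the true E[α(G)] may be larger.)

E[α(G)] ≥ 1387/12 ≈ 115.583.


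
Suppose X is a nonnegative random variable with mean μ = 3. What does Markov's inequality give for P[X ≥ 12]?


μ = E[X] = 3, a = 12.
Markov: P[X ≥ 12] ≤ μ/a = (3)/12 = 1/4.
Numerically: ≈ 0.250.
(Since a = 12 > μ = 3.000, the bound 1/4 is < 1 and informative.)

P[X ≥ 12] ≤ 1/4 ≈ 0.250.


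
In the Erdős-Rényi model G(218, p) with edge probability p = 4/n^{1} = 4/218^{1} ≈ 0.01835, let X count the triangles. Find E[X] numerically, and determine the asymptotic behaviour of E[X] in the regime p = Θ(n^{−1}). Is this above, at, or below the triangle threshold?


Number of potential triangles: C(218, 3) = 1703016.
Each occurs with probability p³ ≈ (0.01835)³ ≈ 6.177468e-06.
By linearity: E[X] = C(218, 3)·p³ ≈ 1703016 · 6.177468e-06 ≈ 10.5203.
Here α = 1, so p = 4/n is exactly at the triangle threshold p ~ 1/n. Asymptotically E[X] → c³/6 = 4³/6 = 32/3 ≈ 10.6667, a bounded constant. In this regime the triangle count is asymptotically Poisson(c³/6).

E[X] ≈ 10.5203; in regime p = Θ(1/n^{1}) E[X] stays bounded (at the triangle threshold p ~ 1/n).


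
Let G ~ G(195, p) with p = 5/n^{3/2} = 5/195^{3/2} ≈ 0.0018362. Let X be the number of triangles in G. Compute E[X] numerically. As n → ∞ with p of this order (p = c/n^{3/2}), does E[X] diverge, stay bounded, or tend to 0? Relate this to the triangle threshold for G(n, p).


Number of potential triangles: C(195, 3) = 1216865.
Each occurs with probability p³ ≈ (0.0018362)³ ≈ 6.1909067e-09.
By linearity: E[X] = C(195, 3)·p³ ≈ 1216865 · 6.1909067e-09 ≈ 0.00753.
Since α = 3/2 > 1, p = c/n^{3/2} = o(1/n) is below the triangle threshold p ~ 1/n. Asymptotically E[X] ~ (c³/6)·n^{3(1−α)} = (5³/6)·n^{-1.5} → 0, so by Markov's inequality G has no triangles w.h.p.

E[X] ≈ 0.00753; in regime p = Θ(1/n^{3/2}) E[X] tends to 0 (below the triangle threshold p ~ 1/n).


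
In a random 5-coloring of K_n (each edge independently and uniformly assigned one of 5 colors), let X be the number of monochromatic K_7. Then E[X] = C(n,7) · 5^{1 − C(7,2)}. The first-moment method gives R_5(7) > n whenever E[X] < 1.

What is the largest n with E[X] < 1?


We need C(n, 7) · 5^{1 − 21} < 1, i.e. C(n, 7) < 5^{21 − 1} = 95367431640625.
Check values of n near the boundary:
  n = 334: C(334, 7) = 86359460961576; 86359460961576 < 95367431640625? YES
  n = 335: C(335, 7) = 88202498238195; 88202498238195 < 95367431640625? YES
  n = 336: C(336, 7) = 90079147136880; 90079147136880 < 95367431640625? YES
  n = 337: C(337, 7) = 91989916924632; 91989916924632 < 95367431640625? YES
  n = 338: C(338, 7) = 93935323022736; 93935323022736 < 95367431640625? YES
  n = 339: C(339, 7) = 95915887062372; 95915887062372 < 95367431640625? NO
  n = 340: C(340, 7) = 97932136940560; 97932136940560 < 95367431640625? NO
  n = 341: C(341, 7) = 99984606876440; 99984606876440 < 95367431640625? NO
The largest n with C(n, 7) < 95367431640625 is n = 338 (where E[X] = 93935323022736/95367431640625 ≈ 0.9850). Hence R_5(7) > 338, i.e. R_5(7) ≥ 339.

Largest n = 338; hence R_5(7) > 338.


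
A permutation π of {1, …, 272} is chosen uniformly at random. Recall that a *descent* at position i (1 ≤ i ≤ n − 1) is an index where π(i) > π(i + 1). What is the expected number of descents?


Write X = Σ X_I over i = 1, …, 271, with X_I the indicator of one descent.
There are 271 indicators.
For each fixed i, the pair (π(i), π(i+1)) is a uniformly random ordered pair of distinct values from {1, …, 272}; by symmetry P[π(i) > π(i+1)] = 1/2.
By linearity: E[X] = 271 · (1/2) = (272 − 1) · (1/2) = 271/2 ≈ 135.5000.

E[X] = 271/2 = 135.5000.


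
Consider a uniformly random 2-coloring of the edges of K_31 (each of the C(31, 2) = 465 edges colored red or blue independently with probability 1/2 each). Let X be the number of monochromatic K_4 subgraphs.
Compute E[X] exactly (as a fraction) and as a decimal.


Let X = Σ_S X_S over the C(31, 4) = 31465 subsets S of size 4, where X_S = 1 if the K_4 on S is monochromatic.
For a fixed S, the K_4 on S has C(4, 2) = 6 edges. P[all 6 edges red] = (1/2)^6, and likewise for blue, so P[monochromatic] = 2·(1/2)^6 = 2^{1 − 6} = 1/32.
By linearity: E[X] = C(31, 4) · 2^{1 − 6} = 31465 · 1/32 = 31465/32.
Numerically: E[X] ≈ 983.2812.

E[X] = C(31,4)·2^(1−C(4,2)) = 31465/32 ≈ 983.2812.


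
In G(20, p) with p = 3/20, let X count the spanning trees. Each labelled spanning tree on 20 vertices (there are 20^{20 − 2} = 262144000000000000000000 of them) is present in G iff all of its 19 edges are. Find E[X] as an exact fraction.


K_20 has 20^{20 − 2} = 262144000000000000000000 labelled spanning trees.
For each such spanning tree H, let X_H = 1 if all 19 edges of H are present in G. Then P[X_H = 1] = p^{19} = (3/20)^{19} = 1162261467/5242880000000000000000000.
By linearity: E[X] = Σ_H E[X_H] = 262144000000000000000000 · p^{19} = 262144000000000000000000 · 1162261467/5242880000000000000000000 = 1162261467/20.
Numerically: E[X] ≈ 5.8113e+07.

E[X] = 262144000000000000000000 · (3/20)^{19} = 1162261467/20 ≈ 5.8113e+07.


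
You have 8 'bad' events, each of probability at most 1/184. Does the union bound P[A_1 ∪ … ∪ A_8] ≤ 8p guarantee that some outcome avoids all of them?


Union bound: P[∪_{i=1}^{8} A_i] ≤ Σ_i P[A_i] ≤ 8·p = 8·(1/184) = 1/23.
Numerically: 1/23 ≈ 0.0434783.
Is 1/23 < 1? YES.
Since P[∪ A_i] ≤ 1/23 < 1, the complement has P[∩ A_i^c] ≥ 1 − 1/23 = 22/23 > 0, so some outcome avoids every A_i.

8·p = 1/23 ≈ 0.0434783; existence CERTIFIED by the union bound.


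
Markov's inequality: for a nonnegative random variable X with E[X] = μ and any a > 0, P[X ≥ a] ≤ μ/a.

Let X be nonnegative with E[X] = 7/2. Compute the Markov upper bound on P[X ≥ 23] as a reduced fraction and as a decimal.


μ = E[X] = 7/2, a = 23.
Markov: P[X ≥ 23] ≤ μ/a = (7/2)/23 = 7/46.
Numerically: ≈ 0.152174.
(Since a = 23 > μ = 3.500000, the bound 7/46 is < 1 and informative.)

P[X ≥ 23] ≤ 7/46 ≈ 0.152174.
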